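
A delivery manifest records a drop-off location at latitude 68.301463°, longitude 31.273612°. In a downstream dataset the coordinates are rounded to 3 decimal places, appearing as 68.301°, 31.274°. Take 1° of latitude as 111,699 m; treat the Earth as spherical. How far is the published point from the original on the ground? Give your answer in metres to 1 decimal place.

54.1 metres

Δlat = 68.301463 − 68.301 = +0.000463°; Δlon = 31.273612 − 31.274 = -0.000388°.
North–south shift: 0.000463 × 111699 = 51.7166 m.
E–W at 68.301°: -0.000388° × 111699 × cos 68.301° = -0.000388 × 111699 × 0.3697 ≈ -16.0238 m.
Distance: √(51.7166² + 16.0238²) ≈ 54.1422 m.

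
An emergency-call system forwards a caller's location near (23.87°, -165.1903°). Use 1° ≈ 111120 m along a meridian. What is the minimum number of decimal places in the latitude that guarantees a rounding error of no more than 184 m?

One degree of latitude covers 111120 m.
Rounding to N decimal places gives at most 0.5 × 10⁻ᴺ degrees of error, i.e. 0.5 × 10⁻ᴺ × 111120 m.
Setting 55560 × 10⁻ᴺ ≤ 184 gives 10ᴺ ≥ 302, i.e. N ≥ 2.48.
At 2 places the error can reach 556 m, but 3 places keeps it to 55.6 m.

3 decimal places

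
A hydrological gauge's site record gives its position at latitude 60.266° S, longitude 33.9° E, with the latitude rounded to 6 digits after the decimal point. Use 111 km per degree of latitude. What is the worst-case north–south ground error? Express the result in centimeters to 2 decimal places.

5.55 centimeters

Rounding to 6 decimal places leaves the latitude within ±5e-07° of the true value.
North–south distance: 5e-07° × 111000 m/° = 0.0555 m.
That is 0.0555 m = 5.55 cm.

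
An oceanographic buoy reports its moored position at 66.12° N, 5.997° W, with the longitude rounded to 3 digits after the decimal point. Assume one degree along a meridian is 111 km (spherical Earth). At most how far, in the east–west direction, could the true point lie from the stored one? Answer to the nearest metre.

22 metres

Rounding to 3 decimal places leaves the longitude within ±0.0005° of the true value.
At latitude 66.12° a degree of longitude spans 111000 m × cos 66.12° = 111000 × 0.4048 ≈ 44935.3 m.
Maximum E–W displacement: 0.0005 × 44935.3 = 22.4676 m.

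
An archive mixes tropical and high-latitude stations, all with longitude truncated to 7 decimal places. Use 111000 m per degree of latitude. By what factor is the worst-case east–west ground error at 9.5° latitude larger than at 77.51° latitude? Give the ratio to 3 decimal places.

4.560

Truncating at 7 decimal places can drop up to a full unit in the last place, so the longitude may be off by as much as 1e-07°.
Error at 9.5° = 1e-07° × 111000 × cos 9.5° ≈ 0.0111 × 0.9863 = 0.010948 m.
At 77.51°: 1e-07° × 111000 × cos 77.51° = 1e-07 × 111000 × 0.2163 ≈ 0.0024006 m.
Ratio: 0.010948 / 0.0024006 = cos 9.5° / cos 77.51° ≈ 4.5605.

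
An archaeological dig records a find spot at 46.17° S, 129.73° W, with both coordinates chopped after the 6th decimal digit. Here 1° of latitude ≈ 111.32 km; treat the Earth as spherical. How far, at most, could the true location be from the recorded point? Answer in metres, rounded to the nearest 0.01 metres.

0.14 metres

Truncating at 6 decimal places can drop up to a full unit in the last place, so each coordinate may be off by as much as 1e-06°.
Latitude error → 1e-06 × 111320 = 0.11132 m along the meridian.
East–west component at 46.17°: 1e-06° × 111320 × cos 46.17° ≈ 1e-06 × 77091.4 ≈ 0.0770914 m.
The two errors are perpendicular, so the maximum displacement is √(0.11132² + 0.0770914²) ≈ 0.135408 m.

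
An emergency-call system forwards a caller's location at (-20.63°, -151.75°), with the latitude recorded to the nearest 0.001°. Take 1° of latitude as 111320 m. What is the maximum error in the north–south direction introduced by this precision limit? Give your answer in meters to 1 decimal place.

Rounding to 3 decimal places leaves the latitude within ±0.0005° of the true value.
So the N–S error is at most 0.0005 × 111320 = 55.66 m.

55.7 meters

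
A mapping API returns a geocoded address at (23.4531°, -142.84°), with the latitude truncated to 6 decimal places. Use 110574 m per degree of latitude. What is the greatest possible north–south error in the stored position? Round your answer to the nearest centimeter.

Truncating at 6 decimal places can drop up to a full unit in the last place, so the latitude may be off by as much as 1e-06°.
So the N–S error is at most 1e-06 × 110574 = 0.110574 m.
That is 0.110574 m = 11.057 cm.

11 centimeters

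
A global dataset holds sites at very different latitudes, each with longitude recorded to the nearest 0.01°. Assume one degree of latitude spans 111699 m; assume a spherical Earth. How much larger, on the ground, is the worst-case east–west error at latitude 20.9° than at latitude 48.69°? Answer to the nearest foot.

Rounding to 2 decimal places leaves the longitude within ±0.005° of the true value.
At 20.9°: 0.005° × 111699 × cos 20.9° = 0.005 × 111699 × 0.9342 ≈ 521.75 m.
At 48.69°: 0.005° × 111699 × cos 48.69° = 0.005 × 111699 × 0.6601 ≈ 368.68 m.
Difference: 521.75 − 368.68 = 153.07 m.
Converting: 153.068 m × 3.2808 ft/m ≈ 502.19 ft.

502 feet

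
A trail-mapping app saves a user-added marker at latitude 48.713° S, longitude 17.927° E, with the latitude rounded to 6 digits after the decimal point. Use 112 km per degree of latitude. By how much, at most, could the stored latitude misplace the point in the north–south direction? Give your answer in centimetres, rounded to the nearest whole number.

Rounding to 6 decimal places leaves the latitude within ±5e-07° of the true value.
So the N–S error is at most 5e-07 × 112000 = 0.056 m.
That is 0.056 m = 5.6 cm.

6 centimetres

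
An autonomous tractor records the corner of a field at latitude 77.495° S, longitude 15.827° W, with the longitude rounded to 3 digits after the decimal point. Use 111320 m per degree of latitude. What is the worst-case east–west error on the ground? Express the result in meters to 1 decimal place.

Rounding to 3 decimal places leaves the longitude within ±0.0005° of the true value.
At latitude 77.495° a degree of longitude spans 111320 m × cos 77.495° = 111320 × 0.2165 ≈ 24103.5 m.
So at most 0.0005° × 24103.5 ≈ 12.0518 m east–west.

12.1 meters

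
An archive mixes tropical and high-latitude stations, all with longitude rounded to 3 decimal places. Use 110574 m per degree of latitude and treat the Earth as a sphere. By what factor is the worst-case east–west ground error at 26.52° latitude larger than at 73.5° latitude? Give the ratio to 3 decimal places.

3.150

Rounding to 3 decimal places leaves the longitude within ±0.0005° of the true value.
Error at 26.52° = 0.0005° × 110574 × cos 26.52° ≈ 55.287 × 0.8948 = 49.47 m.
Error at 73.5° = 0.0005° × 110574 × cos 73.5° ≈ 55.287 × 0.2840 = 15.702 m.
Ratio: 49.47 / 15.702 = cos 26.52° / cos 73.5° ≈ 3.1505.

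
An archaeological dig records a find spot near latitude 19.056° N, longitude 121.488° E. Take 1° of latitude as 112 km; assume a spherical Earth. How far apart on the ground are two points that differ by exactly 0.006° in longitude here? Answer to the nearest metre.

0.006° of longitude at 19.056° is 0.006 × 112000 × cos 19.056° ≈ 0.006 × 105862 = 635.174 m.

635 metres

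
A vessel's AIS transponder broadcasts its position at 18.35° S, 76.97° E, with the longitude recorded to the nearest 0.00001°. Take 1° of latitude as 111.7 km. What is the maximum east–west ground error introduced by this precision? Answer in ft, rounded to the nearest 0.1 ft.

Rounding to 5 decimal places leaves the longitude within ±5e-06° of the true value.
One degree of longitude at 18.35° is 111700 × cos 18.35° ≈ 111700 × 0.9492 = 106020 m.
Maximum E–W displacement: 5e-06 × 106020 = 0.530101 m.
Converting: 0.530101 m × 3.2808 ft/m ≈ 1.7392 ft.

1.7 ft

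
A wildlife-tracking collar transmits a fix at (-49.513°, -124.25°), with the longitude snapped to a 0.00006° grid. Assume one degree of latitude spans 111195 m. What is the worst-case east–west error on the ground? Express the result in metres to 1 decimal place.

2.2 metres

With a 0.00006° grid the true value lies within half a step, ±0.00006°/2 = ±3e-05°, of the stored one.
One degree of longitude at 49.513° is 111195 × cos 49.513° ≈ 111195 × 0.6493 = 72196.2 m.
Maximum E–W displacement: 3e-05 × 72196.2 = 2.16589 m.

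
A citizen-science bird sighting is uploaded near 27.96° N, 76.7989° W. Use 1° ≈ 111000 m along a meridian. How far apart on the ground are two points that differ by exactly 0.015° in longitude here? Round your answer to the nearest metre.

1471 metres

At 27.96° a degree of longitude is 111000 × cos 27.96° ≈ 98043.5 m, so 0.015° corresponds to 1470.65 m.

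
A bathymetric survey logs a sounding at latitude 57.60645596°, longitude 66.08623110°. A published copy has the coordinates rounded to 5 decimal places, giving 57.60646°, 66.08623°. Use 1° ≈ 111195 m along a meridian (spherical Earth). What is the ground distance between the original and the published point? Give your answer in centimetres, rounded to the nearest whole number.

45 centimetres

The latitude changed by -0.00000404° and the longitude by +0.00000110°.
North–south shift: -0.00000404 × 111195 = -0.449228 m.
E–W at 57.6065°: 0.00000110° × 111195 × cos 57.6065° = 0.00000110 × 111195 × 0.5357 ≈ 0.0655277 m.
Combined displacement = (0.449228² + 0.0655277²)^½ ≈ 0.453982 m.
That is 0.453982 m = 45.398 cm.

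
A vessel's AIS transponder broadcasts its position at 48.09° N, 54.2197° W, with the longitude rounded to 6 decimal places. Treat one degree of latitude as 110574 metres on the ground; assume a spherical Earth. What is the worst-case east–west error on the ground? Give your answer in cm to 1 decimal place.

3.7 cm

Rounding to 6 decimal places leaves the longitude within ±5e-07° of the true value.
At latitude 48.09° a degree of longitude spans 110574 m × cos 48.09° = 110574 × 0.6680 ≈ 73859.3 m.
So at most 5e-07° × 73859.3 ≈ 0.0369296 m east–west.
That is 0.0369296 m = 3.693 cm.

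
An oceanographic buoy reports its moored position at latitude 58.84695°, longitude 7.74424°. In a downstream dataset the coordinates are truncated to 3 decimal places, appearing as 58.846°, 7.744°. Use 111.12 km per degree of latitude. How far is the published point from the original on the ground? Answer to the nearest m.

The latitude changed by +0.00095° and the longitude by +0.00024°.
N–S: 0.00095° × 111120 m/° = 105.564 m.
E–W at 58.846°: 0.00024° × 111120 × cos 58.846° = 0.00024 × 111120 × 0.5173 ≈ 13.7968 m.
Combined displacement = (105.564² + 13.7968²)^½ ≈ 106.462 m.

106 m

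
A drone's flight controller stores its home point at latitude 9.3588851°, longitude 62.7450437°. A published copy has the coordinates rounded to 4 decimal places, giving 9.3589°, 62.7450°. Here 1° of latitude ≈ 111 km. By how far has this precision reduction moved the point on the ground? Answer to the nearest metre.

The latitude changed by -0.0000149° and the longitude by +0.0000437°.
N–S: -0.0000149° × 111000 m/° = -1.6539 m.
East–west at this latitude: 0.0000437° × 111000 × cos 9.3589° ≈ 0.0000437 × 109522 = 4.78613 m.
Hypotenuse of the two orthogonal shifts: √(1.6539² + 4.78613²) = 5.06384 m.

5 metres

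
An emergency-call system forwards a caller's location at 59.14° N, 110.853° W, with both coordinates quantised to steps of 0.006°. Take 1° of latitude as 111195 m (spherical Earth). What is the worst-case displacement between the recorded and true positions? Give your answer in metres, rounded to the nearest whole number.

375 metres

With a 0.006° grid the true value lies within half a step, ±0.006°/2 = ±0.003°, of the stored one.
Latitude error → 0.003 × 111195 = 333.585 m along the meridian.
Longitude error → 0.003 × 111195 × cos 59.14° = 0.003 × 111195 × 0.5129 ≈ 171.11 m.
Combining orthogonally: (333.585² + 171.11²)^½ ≈ 374.91 m.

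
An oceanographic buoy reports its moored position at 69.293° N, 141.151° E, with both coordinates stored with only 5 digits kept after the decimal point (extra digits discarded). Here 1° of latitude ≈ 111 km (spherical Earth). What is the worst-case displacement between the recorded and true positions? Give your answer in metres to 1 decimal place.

1.2 metres

Truncating at 5 decimal places can drop up to a full unit in the last place, so each coordinate may be off by as much as 1e-05°.
Latitude error → 1e-05 × 111000 = 1.11 m along the meridian.
East–west component at 69.293°: 1e-05° × 111000 × cos 69.293° ≈ 1e-05 × 39248.4 ≈ 0.392484 m.
Worst case both components are at the extreme and orthogonal: √(1.11² + 0.392484²) ≈ 1.17735 m.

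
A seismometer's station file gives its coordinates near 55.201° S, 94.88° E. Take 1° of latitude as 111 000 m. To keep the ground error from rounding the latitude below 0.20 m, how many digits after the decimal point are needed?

6

One degree of latitude covers 111000 m.
With N decimal places the half-ulp bound is 0.5·10⁻ᴺ°, or 0.5·10⁻ᴺ × 111000 m on the ground.
Need 0.5 × 111000 × 10⁻ᴺ ≤ 0.20 → 10⁻ᴺ ≤ 3.604e-06, so N ≥ 5.44.
N = 5 would give 0.555 m (too coarse); N = 6 gives 0.0555 m ≤ 0.20 m.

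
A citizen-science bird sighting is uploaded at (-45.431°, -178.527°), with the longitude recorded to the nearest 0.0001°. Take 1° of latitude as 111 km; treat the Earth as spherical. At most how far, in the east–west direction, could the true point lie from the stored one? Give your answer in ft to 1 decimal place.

12.8 ft

Rounding to 4 decimal places leaves the longitude within ±5e-05° of the true value.
Parallels shrink by cos φ, so at 45.431° a degree of longitude is 111000 × 0.7018 ≈ 77896.2 m.
Maximum E–W displacement: 5e-05 × 77896.2 = 3.89481 m.
Converting: 3.89481 m × 3.2808 ft/m ≈ 12.778 ft.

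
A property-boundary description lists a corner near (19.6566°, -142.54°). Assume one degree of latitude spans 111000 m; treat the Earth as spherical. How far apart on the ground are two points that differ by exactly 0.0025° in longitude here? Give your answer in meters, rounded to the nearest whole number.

One degree of longitude here spans 111000 × cos 19.6566° = 111000 × 0.9417 ≈ 104532 m; 0.0025° of that is 261.329 m.

261 meters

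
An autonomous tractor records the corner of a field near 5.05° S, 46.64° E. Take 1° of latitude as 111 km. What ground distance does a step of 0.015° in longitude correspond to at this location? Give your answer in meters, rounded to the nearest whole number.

0.015° of longitude at 5.05° is 0.015 × 111000 × cos 5.05° ≈ 0.015 × 110569 = 1658.54 m.

1659 meters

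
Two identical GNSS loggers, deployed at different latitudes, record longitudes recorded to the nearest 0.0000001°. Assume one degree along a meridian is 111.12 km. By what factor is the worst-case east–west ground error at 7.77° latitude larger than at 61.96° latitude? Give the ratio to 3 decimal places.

2.108

Rounding to 7 decimal places leaves the longitude within ±5e-08° of the true value.
At 7.77°: 5e-08° × 111120 × cos 7.77° = 5e-08 × 111120 × 0.9908 ≈ 0.005505 m.
Error at 61.96° = 5e-08° × 111120 × cos 61.96° ≈ 0.005556 × 0.4701 = 0.0026118 m.
Ratio: 0.005505 / 0.0026118 = cos 7.77° / cos 61.96° ≈ 2.1077.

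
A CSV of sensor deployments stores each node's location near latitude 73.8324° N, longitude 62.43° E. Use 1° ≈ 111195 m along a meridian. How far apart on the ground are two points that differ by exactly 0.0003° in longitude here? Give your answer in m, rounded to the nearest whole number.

9 m

0.0003° of longitude at 73.8324° is 0.0003 × 111195 × cos 73.8324° ≈ 0.0003 × 30962 = 9.28861 m.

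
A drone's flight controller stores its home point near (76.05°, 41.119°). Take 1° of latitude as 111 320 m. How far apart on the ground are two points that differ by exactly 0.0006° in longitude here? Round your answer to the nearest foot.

53 feet

One degree of longitude here spans 111320 × cos 76.05° = 111320 × 0.2411 ≈ 26836.5 m; 0.0006° of that is 16.1019 m.
In feet: 16.1019 m ÷ 0.3048 ≈ 52.828 ft.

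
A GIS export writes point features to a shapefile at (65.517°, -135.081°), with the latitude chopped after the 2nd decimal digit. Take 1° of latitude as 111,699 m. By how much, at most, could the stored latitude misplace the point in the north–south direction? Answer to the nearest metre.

1117 metres

Truncating at 2 decimal places can drop up to a full unit in the last place, so the latitude may be off by as much as 0.01°.
Along the meridian that is 0.01° × 111699 m/° = 1116.99 m.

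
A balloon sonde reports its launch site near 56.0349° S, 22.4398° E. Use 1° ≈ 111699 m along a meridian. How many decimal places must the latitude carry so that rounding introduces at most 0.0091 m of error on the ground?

One degree of latitude covers 111699 m.
With N decimal places the half-ulp bound is 0.5·10⁻ᴺ°, or 0.5·10⁻ᴺ × 111699 m on the ground.
Setting 55849.5 × 10⁻ᴺ ≤ 0.0091 gives 10ᴺ ≥ 6.137e+06, i.e. N ≥ 6.79.
At 6 places the error can reach 0.0558 m, but 7 places keeps it to 0.00558 m.

7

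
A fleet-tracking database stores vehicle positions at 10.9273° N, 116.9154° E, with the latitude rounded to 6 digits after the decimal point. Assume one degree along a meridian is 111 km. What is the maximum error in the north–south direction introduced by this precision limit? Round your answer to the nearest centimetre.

6 centimetres

Rounding to 6 decimal places leaves the latitude within ±5e-07° of the true value.
So the N–S error is at most 5e-07 × 111000 = 0.0555 m.
That is 0.0555 m = 5.55 cm.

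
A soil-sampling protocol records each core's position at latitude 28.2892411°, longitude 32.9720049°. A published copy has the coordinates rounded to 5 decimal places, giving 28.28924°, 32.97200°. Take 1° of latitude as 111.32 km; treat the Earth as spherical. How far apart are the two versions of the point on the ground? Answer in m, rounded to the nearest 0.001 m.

0.496 m

The latitude changed by +0.0000011° and the longitude by +0.0000049°.
N–S: 0.0000011° × 111320 m/° = 0.122452 m.
E–W at 28.2892°: 0.0000049° × 111320 × cos 28.2892° = 0.0000049 × 111320 × 0.8806 ≈ 0.480321 m.
Combined displacement = (0.122452² + 0.480321²)^½ ≈ 0.495684 m.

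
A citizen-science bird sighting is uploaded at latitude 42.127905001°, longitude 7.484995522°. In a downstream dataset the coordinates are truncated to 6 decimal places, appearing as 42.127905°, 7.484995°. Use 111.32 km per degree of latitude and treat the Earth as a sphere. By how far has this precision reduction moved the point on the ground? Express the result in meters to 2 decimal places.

The latitude changed by +0.000000001° and the longitude by +0.000000522°.
N–S: 0.000000001° × 111320 m/° = 0.00011132 m.
East–west at this latitude: 0.000000522° × 111320 × cos 42.1279° ≈ 0.000000522 × 82560.4 = 0.0430965 m.
Hypotenuse of the two orthogonal shifts: √(0.00011132² + 0.0430965²) = 0.0430967 m.

0.04 meters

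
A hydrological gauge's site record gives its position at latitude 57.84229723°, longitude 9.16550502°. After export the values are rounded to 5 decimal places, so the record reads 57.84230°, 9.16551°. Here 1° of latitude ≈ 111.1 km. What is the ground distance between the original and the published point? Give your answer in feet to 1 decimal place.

The latitude changed by -0.00000277° and the longitude by -0.00000498°.
N–S: -0.00000277° × 111100 m/° = -0.307747 m.
East–west at this latitude: -0.00000498° × 111100 × cos 57.8423° ≈ -0.00000498 × 59133.1 = -0.294483 m.
Combined displacement = (0.307747² + 0.294483²)^½ ≈ 0.425944 m.
In feet: 0.425944 m ÷ 0.3048 ≈ 1.3975 ft.

1.4 feet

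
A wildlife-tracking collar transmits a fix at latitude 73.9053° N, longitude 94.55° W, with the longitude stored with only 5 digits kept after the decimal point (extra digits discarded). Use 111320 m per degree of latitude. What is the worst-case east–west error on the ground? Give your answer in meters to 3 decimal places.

Truncating at 5 decimal places can drop up to a full unit in the last place, so the longitude may be off by as much as 1e-05°.
One degree of longitude at 73.9053° is 111320 × cos 73.9053° ≈ 111320 × 0.2772 = 30860.8 m.
So at most 1e-05° × 30860.8 ≈ 0.308608 m east–west.

0.309 meters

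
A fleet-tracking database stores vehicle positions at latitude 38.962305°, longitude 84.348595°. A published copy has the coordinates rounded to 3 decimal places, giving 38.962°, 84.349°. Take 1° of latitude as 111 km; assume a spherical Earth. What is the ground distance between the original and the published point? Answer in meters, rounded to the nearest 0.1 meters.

Δlat = 38.962305 − 38.962 = +0.000305°; Δlon = 84.348595 − 84.349 = -0.000405°.
N–S: 0.000305° × 111000 m/° = 33.855 m.
E–W at 38.962°: -0.000405° × 111000 × cos 38.962° = -0.000405 × 111000 × 0.7776 ≈ -34.9554 m.
Distance: √(33.855² + 34.9554²) ≈ 48.6625 m.

48.7 meters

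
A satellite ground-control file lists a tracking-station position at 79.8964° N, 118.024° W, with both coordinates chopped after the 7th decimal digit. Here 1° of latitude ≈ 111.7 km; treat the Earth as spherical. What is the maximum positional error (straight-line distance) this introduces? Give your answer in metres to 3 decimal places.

0.011 metres

Truncating at 7 decimal places can drop up to a full unit in the last place, so each coordinate may be off by as much as 1e-07°.
North–south component: 1e-07° × 111700 = 0.01117 m.
E–W at 79.8964°: 1e-07° × 111700 × cos 79.8964° = 1e-07 × 111700 × 0.1754 ≈ 0.00195954 m.
Combining orthogonally: (0.01117² + 0.00195954²)^½ ≈ 0.0113406 m.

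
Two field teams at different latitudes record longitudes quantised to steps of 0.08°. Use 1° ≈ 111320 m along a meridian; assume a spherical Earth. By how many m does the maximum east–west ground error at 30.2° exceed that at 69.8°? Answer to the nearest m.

2311 m

With a 0.08° grid the true value lies within half a step, ±0.08°/2 = ±0.04°, of the stored one.
Error at 30.2° = 0.04° × 111320 × cos 30.2° ≈ 4452.8 × 0.8643 = 3848.4 m.
Error at 69.8° = 0.04° × 111320 × cos 69.8° ≈ 4452.8 × 0.3453 = 1537.5 m.
Difference: 3848.4 − 1537.5 = 2310.9 m.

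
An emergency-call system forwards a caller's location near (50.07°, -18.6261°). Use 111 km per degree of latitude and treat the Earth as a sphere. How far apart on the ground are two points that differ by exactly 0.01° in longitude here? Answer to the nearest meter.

0.01° of longitude at 50.07° is 0.01 × 111000 × cos 50.07° ≈ 0.01 × 71245.5 = 712.455 m.

712 meters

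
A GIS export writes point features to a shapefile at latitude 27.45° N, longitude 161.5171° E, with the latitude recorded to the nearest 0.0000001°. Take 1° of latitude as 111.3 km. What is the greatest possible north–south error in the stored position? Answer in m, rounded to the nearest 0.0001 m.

Rounding to 7 decimal places leaves the latitude within ±5e-08° of the true value.
North–south distance: 5e-08° × 111300 m/° = 0.005565 m.

0.0056 m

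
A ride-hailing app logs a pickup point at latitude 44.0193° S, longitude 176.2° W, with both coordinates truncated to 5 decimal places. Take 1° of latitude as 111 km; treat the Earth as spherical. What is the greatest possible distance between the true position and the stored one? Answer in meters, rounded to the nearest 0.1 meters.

Truncating at 5 decimal places can drop up to a full unit in the last place, so each coordinate may be off by as much as 1e-05°.
Latitude error → 1e-05 × 111000 = 1.11 m along the meridian.
E–W at 44.0193°: 1e-05° × 111000 × cos 44.0193° = 1e-05 × 111000 × 0.7191 ≈ 0.798207 m.
Combining orthogonally: (1.11² + 0.798207²)^½ ≈ 1.3672 m.

1.4 meters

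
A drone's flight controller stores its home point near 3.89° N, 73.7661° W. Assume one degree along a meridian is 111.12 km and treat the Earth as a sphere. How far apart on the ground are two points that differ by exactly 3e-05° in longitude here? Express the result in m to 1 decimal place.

One degree of longitude here spans 111120 × cos 3.89° = 111120 × 0.9977 ≈ 110864 m; 3e-05° of that is 3.32592 m.

3.3 m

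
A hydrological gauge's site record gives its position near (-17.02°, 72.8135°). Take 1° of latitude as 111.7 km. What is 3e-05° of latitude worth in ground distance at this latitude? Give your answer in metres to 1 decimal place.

3e-05° × 111700 m/° = 3.351 m.

3.4 metres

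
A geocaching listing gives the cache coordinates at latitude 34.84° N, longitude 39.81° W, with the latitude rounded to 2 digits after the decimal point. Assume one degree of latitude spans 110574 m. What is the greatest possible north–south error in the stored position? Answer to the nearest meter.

Rounding to 2 decimal places leaves the latitude within ±0.005° of the true value.
North–south distance: 0.005° × 110574 m/° = 552.87 m.

553 meters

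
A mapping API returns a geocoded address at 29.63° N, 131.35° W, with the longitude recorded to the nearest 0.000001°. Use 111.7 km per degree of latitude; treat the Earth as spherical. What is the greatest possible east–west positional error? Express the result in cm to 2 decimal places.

Rounding to 6 decimal places leaves the longitude within ±5e-07° of the true value.
At latitude 29.63° a degree of longitude spans 111700 m × cos 29.63° = 111700 × 0.8692 ≈ 97093.7 m.
Maximum E–W displacement: 5e-07 × 97093.7 = 0.0485468 m.
That is 0.0485468 m = 4.8547 cm.

4.85 cm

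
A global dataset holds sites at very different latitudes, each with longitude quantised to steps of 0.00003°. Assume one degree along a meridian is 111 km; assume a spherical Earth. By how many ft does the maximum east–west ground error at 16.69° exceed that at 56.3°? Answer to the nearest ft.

With a 0.00003° grid the true value lies within half a step, ±0.00003°/2 = ±1.5e-05°, of the stored one.
Error at 16.69° = 1.5e-05° × 111000 × cos 16.69° ≈ 1.665 × 0.9579 = 1.5949 m.
Error at 56.3° = 1.5e-05° × 111000 × cos 56.3° ≈ 1.665 × 0.5548 = 0.92382 m.
Difference: 1.5949 − 0.92382 = 0.67104 m.
In feet: 0.671042 m ÷ 0.3048 ≈ 2.2016 ft.

2 ft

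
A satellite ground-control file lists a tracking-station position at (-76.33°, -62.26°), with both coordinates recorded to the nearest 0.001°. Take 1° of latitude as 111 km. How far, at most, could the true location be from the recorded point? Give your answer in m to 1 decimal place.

57.0 m

Rounding to 3 decimal places leaves each coordinate within ±0.0005° of the true value.
North–south component: 0.0005° × 111000 = 55.5 m.
E–W at 76.33°: 0.0005° × 111000 × cos 76.33° = 0.0005 × 111000 × 0.2363 ≈ 13.1163 m.
Combining orthogonally: (55.5² + 13.1163²)^½ ≈ 57.0288 m.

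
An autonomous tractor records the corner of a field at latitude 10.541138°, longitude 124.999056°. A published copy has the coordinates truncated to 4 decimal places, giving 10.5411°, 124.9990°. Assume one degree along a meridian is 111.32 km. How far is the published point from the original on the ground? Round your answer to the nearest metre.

7 metres

Δlat = 10.541138 − 10.5411 = +0.000038°; Δlon = 124.999056 − 124.9990 = +0.000056°.
North–south shift: 0.000038 × 111320 = 4.23016 m.
E–W at 10.5411°: 0.000056° × 111320 × cos 10.5411° = 0.000056 × 111320 × 0.9831 ≈ 6.12872 m.
Distance: √(4.23016² + 6.12872²) ≈ 7.44684 m.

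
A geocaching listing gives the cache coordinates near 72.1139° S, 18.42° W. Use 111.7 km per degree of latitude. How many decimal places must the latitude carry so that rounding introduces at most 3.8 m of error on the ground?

5 decimal places

One degree of latitude covers 111700 m.
N decimal places → at most half a unit in the last place, 0.5 × 10⁻ᴺ° = 111700/2 × 10⁻ᴺ m.
Need 0.5 × 111700 × 10⁻ᴺ ≤ 3.8 → 10⁻ᴺ ≤ 6.804e-05, so N ≥ 4.17.
At 4 places the error can reach 5.58 m, but 5 places keeps it to 0.558 m.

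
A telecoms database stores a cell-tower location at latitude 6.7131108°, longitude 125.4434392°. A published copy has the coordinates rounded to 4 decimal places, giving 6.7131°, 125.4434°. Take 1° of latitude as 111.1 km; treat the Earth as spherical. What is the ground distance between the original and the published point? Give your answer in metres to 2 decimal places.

The latitude changed by +0.0000108° and the longitude by +0.0000392°.
North–south shift: 0.0000108 × 111100 = 1.19988 m.
E–W at 6.7131°: 0.0000392° × 111100 × cos 6.7131° = 0.0000392 × 111100 × 0.9931 ≈ 4.32526 m.
Distance: √(1.19988² + 4.32526²) ≈ 4.48861 m.

4.49 metres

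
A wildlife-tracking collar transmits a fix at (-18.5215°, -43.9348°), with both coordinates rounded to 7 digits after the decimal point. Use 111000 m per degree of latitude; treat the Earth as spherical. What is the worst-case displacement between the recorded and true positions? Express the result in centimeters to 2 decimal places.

Rounding to 7 decimal places leaves each coordinate within ±5e-08° of the true value.
N–S: 5e-08° × 111000 m/° = 0.00555 m.
Longitude error → 5e-08 × 111000 × cos 18.5215° = 5e-08 × 111000 × 0.9482 ≈ 0.00526254 m.
Worst case both components are at the extreme and orthogonal: √(0.00555² + 0.00526254²) ≈ 0.00764832 m.
That is 0.00764832 m = 0.76483 cm.

0.76 centimeters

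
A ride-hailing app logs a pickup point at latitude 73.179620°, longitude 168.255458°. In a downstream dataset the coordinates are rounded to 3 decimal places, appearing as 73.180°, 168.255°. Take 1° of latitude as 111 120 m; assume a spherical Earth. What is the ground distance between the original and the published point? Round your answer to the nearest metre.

The latitude changed by -0.000380° and the longitude by +0.000458°.
N–S: -0.000380° × 111120 m/° = -42.2256 m.
E–W at 73.18°: 0.000458° × 111120 × cos 73.18° = 0.000458 × 111120 × 0.2894 ≈ 14.7267 m.
Hypotenuse of the two orthogonal shifts: √(42.2256² + 14.7267²) = 44.72 m.

45 metres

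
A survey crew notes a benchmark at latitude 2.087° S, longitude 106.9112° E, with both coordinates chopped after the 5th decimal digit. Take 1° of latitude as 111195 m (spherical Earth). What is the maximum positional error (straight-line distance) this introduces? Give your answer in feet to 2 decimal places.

Truncating at 5 decimal places can drop up to a full unit in the last place, so each coordinate may be off by as much as 1e-05°.
N–S: 1e-05° × 111195 m/° = 1.11195 m.
E–W at 2.087°: 1e-05° × 111195 × cos 2.087° = 1e-05 × 111195 × 0.9993 ≈ 1.11121 m.
Combining orthogonally: (1.11195² + 1.11121²)^½ ≈ 1.57201 m.
In feet: 1.57201 m ÷ 0.3048 ≈ 5.1575 ft.

5.16 feet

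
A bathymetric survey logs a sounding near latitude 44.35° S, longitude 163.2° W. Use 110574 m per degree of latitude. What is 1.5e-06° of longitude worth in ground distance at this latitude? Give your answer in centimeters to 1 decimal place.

11.9 centimeters

One degree of longitude here spans 110574 × cos 44.35° = 110574 × 0.7151 ≈ 79069.6 m; 1.5e-06° of that is 0.118604 m.
That is 0.118604 m = 11.86 cm.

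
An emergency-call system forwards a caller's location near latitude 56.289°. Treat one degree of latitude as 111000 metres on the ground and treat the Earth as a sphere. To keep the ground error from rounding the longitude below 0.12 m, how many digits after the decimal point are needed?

At 56.289° one degree of longitude covers 111000 × cos 56.289° ≈ 111000 × 0.5550 ≈ 61605.5 m.
N decimal places → at most half a unit in the last place, 0.5 × 10⁻ᴺ° = 61605.5/2 × 10⁻ᴺ m.
Setting 30802.7 × 10⁻ᴺ ≤ 0.12 gives 10ᴺ ≥ 2.567e+05, i.e. N ≥ 5.41.
At 5 places the error can reach 0.308 m, but 6 places keeps it to 0.0308 m.

6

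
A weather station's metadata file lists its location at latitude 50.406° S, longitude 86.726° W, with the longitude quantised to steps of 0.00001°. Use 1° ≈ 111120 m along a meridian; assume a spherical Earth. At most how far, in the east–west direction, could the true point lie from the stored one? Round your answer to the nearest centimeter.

With a 0.00001° grid the true value lies within half a step, ±0.00001°/2 = ±5e-06°, of the stored one.
At latitude 50.406° a degree of longitude spans 111120 m × cos 50.406° = 111120 × 0.6373 ≈ 70821.6 m.
East–west error: 5e-06° × 70821.6 m/° ≈ 0.354108 m.
That is 0.354108 m = 35.411 cm.

35 centimeters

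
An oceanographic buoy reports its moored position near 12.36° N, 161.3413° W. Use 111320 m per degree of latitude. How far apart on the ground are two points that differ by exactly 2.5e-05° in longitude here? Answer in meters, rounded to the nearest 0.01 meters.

At 12.36° a degree of longitude is 111320 × cos 12.36° ≈ 108740 m, so 2.5e-05° corresponds to 2.7185 m.

2.72 meters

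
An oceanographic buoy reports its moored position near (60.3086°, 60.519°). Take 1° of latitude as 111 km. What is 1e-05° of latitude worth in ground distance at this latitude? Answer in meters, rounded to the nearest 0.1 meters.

Along a meridian 1e-05° is 1e-05 × 111000 = 1.11 m.

1.1 meters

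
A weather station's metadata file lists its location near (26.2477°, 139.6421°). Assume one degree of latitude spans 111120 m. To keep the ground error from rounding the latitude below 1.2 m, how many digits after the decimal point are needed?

One degree of latitude covers 111120 m.
With N decimal places the half-ulp bound is 0.5·10⁻ᴺ°, or 0.5·10⁻ᴺ × 111120 m on the ground.
Need 0.5 × 111120 × 10⁻ᴺ ≤ 1.2 → 10⁻ᴺ ≤ 2.160e-05, so N ≥ 4.67.
So 5 decimal places suffice (0.556 m); 4 would allow up to 5.56 m.

5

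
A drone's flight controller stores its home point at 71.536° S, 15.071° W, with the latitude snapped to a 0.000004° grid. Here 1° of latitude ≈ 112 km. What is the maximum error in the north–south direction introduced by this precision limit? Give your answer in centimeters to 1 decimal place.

22.4 centimeters

With a 0.000004° grid the true value lies within half a step, ±0.000004°/2 = ±2e-06°, of the stored one.
North–south distance: 2e-06° × 112000 m/° = 0.224 m.
That is 0.224 m = 22.4 cm.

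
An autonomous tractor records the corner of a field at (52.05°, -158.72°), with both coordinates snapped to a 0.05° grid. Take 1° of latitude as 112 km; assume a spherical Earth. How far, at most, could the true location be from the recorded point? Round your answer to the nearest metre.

3287 metres

With a 0.05° grid the true value lies within half a step, ±0.05°/2 = ±0.025°, of the stored one.
N–S: 0.025° × 112000 m/° = 2800 m.
Longitude error → 0.025 × 112000 × cos 52.05° = 0.025 × 112000 × 0.6150 ≈ 1721.93 m.
The two errors are perpendicular, so the maximum displacement is √(2800² + 1721.93²) ≈ 3287.1 m.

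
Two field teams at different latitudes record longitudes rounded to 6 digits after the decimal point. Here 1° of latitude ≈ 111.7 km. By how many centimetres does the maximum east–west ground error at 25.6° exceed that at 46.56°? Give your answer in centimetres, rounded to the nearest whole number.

Rounding to 6 decimal places leaves the longitude within ±5e-07° of the true value.
At 25.6°: 5e-07° × 111700 × cos 25.6° = 5e-07 × 111700 × 0.9018 ≈ 0.050367 m.
Error at 46.56° = 5e-07° × 111700 × cos 46.56° ≈ 0.05585 × 0.6876 = 0.038402 m.
So the lower-latitude error exceeds the higher by 0.050367 − 0.038402 = 0.011965 m.
That is 0.0119652 m = 1.1965 cm.

1 centimetres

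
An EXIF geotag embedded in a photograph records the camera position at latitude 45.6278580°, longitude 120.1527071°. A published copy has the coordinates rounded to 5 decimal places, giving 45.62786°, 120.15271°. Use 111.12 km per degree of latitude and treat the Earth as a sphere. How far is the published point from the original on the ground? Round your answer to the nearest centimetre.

32 centimetres

The latitude changed by -0.0000020° and the longitude by -0.0000029°.
N–S: -0.0000020° × 111120 m/° = -0.22224 m.
East–west at this latitude: -0.0000029° × 111120 × cos 45.6279° ≈ -0.0000029 × 77708 = -0.225353 m.
Distance: √(0.22224² + 0.225353²) ≈ 0.316504 m.
That is 0.316504 m = 31.65 cm.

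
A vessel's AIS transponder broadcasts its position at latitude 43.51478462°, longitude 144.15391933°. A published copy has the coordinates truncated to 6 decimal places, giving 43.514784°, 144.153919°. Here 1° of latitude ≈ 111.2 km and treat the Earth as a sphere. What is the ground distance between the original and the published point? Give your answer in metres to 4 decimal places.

0.0739 metres

Δlat = 43.51478462 − 43.514784 = +0.00000062°; Δlon = 144.15391933 − 144.153919 = +0.00000033°.
North–south shift: 0.00000062 × 111200 = 0.068944 m.
East–west at this latitude: 0.00000033° × 111200 × cos 43.5148° ≈ 0.00000033 × 80641.9 = 0.0266118 m.
Distance: √(0.068944² + 0.0266118²) ≈ 0.0739017 m.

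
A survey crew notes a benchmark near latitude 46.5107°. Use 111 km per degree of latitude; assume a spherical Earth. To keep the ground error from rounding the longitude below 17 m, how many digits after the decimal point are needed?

4 decimal places

At 46.5107° one degree of longitude covers 111000 × cos 46.5107° ≈ 111000 × 0.6882 ≈ 76392.3 m.
Rounding to N decimal places gives at most 0.5 × 10⁻ᴺ degrees of error, i.e. 0.5 × 10⁻ᴺ × 76392.3 m.
Setting 38196.2 × 10⁻ᴺ ≤ 17 gives 10ᴺ ≥ 2247, i.e. N ≥ 3.35.
At 3 places the error can reach 38.2 m, but 4 places keeps it to 3.82 m.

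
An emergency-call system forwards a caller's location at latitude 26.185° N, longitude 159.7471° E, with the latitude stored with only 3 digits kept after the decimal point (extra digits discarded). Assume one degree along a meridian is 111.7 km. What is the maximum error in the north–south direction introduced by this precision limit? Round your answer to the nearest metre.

112 metres

Truncating at 3 decimal places can drop up to a full unit in the last place, so the latitude may be off by as much as 0.001°.
North–south distance: 0.001° × 111700 m/° = 111.7 m.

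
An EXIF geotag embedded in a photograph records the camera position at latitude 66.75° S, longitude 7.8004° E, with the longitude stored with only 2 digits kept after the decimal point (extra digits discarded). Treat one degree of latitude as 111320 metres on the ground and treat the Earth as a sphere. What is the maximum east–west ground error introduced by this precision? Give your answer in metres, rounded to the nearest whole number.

439 metres

Truncating at 2 decimal places can drop up to a full unit in the last place, so the longitude may be off by as much as 0.01°.
At latitude 66.75° a degree of longitude spans 111320 m × cos 66.75° = 111320 × 0.3947 ≈ 43942.9 m.
Maximum E–W displacement: 0.01 × 43942.9 = 439.429 m.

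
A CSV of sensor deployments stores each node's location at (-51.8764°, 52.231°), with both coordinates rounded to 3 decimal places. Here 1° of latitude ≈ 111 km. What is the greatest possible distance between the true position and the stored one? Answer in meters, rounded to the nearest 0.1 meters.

65.2 meters

Rounding to 3 decimal places leaves each coordinate within ±0.0005° of the true value.
North–south component: 0.0005° × 111000 = 55.5 m.
East–west component at 51.8764°: 0.0005° × 111000 × cos 51.8764° ≈ 0.0005 × 68527 ≈ 34.2635 m.
Worst case both components are at the extreme and orthogonal: √(55.5² + 34.2635²) ≈ 65.2245 m.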